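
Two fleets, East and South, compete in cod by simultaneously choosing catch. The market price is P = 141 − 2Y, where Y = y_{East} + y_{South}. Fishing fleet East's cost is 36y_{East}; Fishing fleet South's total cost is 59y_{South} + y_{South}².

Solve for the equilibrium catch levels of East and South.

23.3, 5.9

Fishing fleet East's profit: π = y_{East}(141 − 2(y_{East} + y_{South})) − 36y_{East}.
∂π/∂y_{East} = 105 − 4y_{East} − 2y_{South} = 0, so y_{East} = 26.25 − 0.5y_{South}.
For South: ∂π/∂y_{South} = 82 − 6y_{South} − 2y_{East} = 0 ⇒ y_{South} = 41/3 − (1/3)y_{East}.
Plugging y_{South} into East's best response: y_{East} = 26.25 − 0.5(41/3 − (1/3)y_{East}) ⇒ (5/6)y_{East} = 233/12, so y_{East} = 23.3.
Then y_{South} = 41/3 − (1/3)·23.3 = 5.9.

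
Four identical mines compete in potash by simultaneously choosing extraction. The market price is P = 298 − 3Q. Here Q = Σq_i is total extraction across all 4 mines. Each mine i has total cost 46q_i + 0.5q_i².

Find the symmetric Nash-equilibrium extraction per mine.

15.75

A representative mine's profit is π_i = q_i(298 − 3Q) − 46q_i − 0.5q_i², with Q = q_i + Σ_{j≠i} q_j.
First-order condition: 252 − 7q_i − 3Σ_{j≠i} q_j = 0.
With identical mines, set every q_j = q: then 252 − 7q − 9q = 0, i.e. q = 252/16 = 15.75.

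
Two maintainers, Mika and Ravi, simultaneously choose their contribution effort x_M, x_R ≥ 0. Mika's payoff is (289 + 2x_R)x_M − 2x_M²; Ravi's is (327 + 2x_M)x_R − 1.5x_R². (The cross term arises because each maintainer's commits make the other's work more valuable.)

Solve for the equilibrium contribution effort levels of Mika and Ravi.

Expanding Mika's payoff: 289x_M + 2x_Rx_M − 2x_M².
∂π/∂x_M = 289 + 2x_R − 4x_M = 0, so x_M = 72.25 + 0.5x_R.
Likewise for Ravi: x_R = 109 + (2/3)x_M.
Substituting the second reaction function into the first: x_M = 72.25 + 0.5(109 + (2/3)x_M), which gives (2/3)x_M = 126.75 ⇒ x_M = 190.125.
Then x_R = 109 + (2/3)·190.125 = 235.75.

190.125, 235.75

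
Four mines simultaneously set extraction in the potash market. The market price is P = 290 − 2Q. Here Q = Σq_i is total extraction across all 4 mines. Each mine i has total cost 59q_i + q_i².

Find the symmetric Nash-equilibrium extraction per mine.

19.25

A representative mine's profit is π_i = q_i(290 − 2Q) − 59q_i − q_i², with Q = q_i + Σ_{j≠i} q_j.
First-order condition: 231 − 6q_i − 2Σ_{j≠i} q_j = 0.
In a symmetric equilibrium every mine chooses the same q, so Σ_{j≠i} q_j = 3q. The condition becomes 231 − 12q = 0, giving q = 231/12 = 19.25.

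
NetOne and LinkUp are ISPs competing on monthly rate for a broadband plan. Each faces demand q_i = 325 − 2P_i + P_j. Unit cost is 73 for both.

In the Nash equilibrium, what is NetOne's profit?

NetOne's profit: π = (P_{NetOne} − 73)(325 − 2P_{NetOne} + P_{LinkUp}).
∂π/∂P_{NetOne} = 471 − 4P_{NetOne} + P_{LinkUp} = 0 ⇒ P_{NetOne} = 117.75 + 0.25P_{LinkUp}.
The game is symmetric, so in equilibrium P_{LinkUp} = P_{NetOne}: the reaction function gives 0.75P_{NetOne} = 117.75, hence P_{NetOne} = 157.
q_{NetOne} = 325 − 2·157 + 157 = 168.
Profit = (157 − 73)·168 = 14112.

14112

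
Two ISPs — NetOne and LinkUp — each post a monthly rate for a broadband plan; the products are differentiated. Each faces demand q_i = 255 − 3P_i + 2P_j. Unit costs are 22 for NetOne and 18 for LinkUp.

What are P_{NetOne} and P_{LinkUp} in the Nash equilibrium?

NetOne's profit: π = (P_{NetOne} − 22)(255 − 3P_{NetOne} + 2P_{LinkUp}).
∂π/∂P_{NetOne} = 321 − 6P_{NetOne} + 2P_{LinkUp} = 0 ⇒ P_{NetOne} = 53.5 + (1/3)P_{LinkUp}.
Similarly P_{LinkUp} = 51.5 + (1/3)P_{NetOne}.
Plugging P_{LinkUp} into NetOne's best response: P_{NetOne} = 53.5 + (1/3)(51.5 + (1/3)P_{NetOne}) ⇒ (8/9)P_{NetOne} = 212/3, so P_{NetOne} = 79.5.
Then P_{LinkUp} = 51.5 + (1/3)·79.5 = 78.

79.5, 78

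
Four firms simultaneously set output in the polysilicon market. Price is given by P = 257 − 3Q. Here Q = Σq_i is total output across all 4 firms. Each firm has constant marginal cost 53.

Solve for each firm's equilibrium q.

A representative firm's profit is π_i = q_i(257 − 3Q) − 53q_i, with Q = q_i + Σ_{j≠i} q_j.
First-order condition: 204 − 6q_i − 3Σ_{j≠i} q_j = 0.
In a symmetric equilibrium every firm chooses the same q, so Σ_{j≠i} q_j = 3q. The condition becomes 204 − 15q = 0, giving q = 204/15 = 13.6.

13.6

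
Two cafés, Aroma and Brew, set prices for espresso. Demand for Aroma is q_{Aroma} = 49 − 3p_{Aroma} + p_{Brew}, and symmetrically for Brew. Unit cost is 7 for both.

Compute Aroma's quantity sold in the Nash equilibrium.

21

Aroma's profit: π = (p_{Aroma} − 7)(49 − 3p_{Aroma} + p_{Brew}).
∂π/∂p_{Aroma} = 70 − 6p_{Aroma} + p_{Brew} = 0 ⇒ p_{Aroma} = 35/3 + (1/6)p_{Brew}.
By symmetry p_{Brew} = p_{Aroma}; substituting into the reaction function, (5/6)p_{Aroma} = 35/3 and p_{Aroma} = 14.
q_{Aroma} = 49 − 3·14 + 14 = 21.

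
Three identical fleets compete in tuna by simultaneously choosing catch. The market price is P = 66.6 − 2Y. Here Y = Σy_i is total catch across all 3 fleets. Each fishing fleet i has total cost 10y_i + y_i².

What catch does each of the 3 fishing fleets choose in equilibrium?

A representative fishing fleet's profit is π_i = y_i(66.6 − 2Y) − 10y_i − y_i², with Y = y_i + Σ_{j≠i} y_j.
First-order condition: 56.6 − 6y_i − 2Σ_{j≠i} y_j = 0.
With identical fishing fleets, set every y_j = y: then 56.6 − 6y − 4y = 0, i.e. y = 56.6/10 = 5.66.

5.66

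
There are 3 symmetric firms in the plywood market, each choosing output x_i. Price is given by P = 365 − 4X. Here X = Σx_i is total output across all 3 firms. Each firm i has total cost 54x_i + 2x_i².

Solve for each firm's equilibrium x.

15.55

A representative firm's profit is π_i = x_i(365 − 4X) − 54x_i − 2x_i², with X = x_i + Σ_{j≠i} x_j.
First-order condition: 311 − 12x_i − 4Σ_{j≠i} x_j = 0.
Imposing symmetry (x_j = x for all j) turns Σ_{j≠i} x_j into 2x, so 311 = 20x and x = 15.55.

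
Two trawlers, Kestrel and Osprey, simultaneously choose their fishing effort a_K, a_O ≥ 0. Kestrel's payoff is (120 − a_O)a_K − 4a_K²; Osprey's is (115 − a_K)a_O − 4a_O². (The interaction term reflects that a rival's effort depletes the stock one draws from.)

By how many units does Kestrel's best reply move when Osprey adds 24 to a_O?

-3

Expanding Kestrel's payoff: 120a_K − a_Oa_K − 4a_K².
∂π/∂a_K = 120 − a_O − 8a_K = 0, so a_K = 15 − 0.125a_O.
The reaction-function slope is −0.125, so a 24-unit rise in a_O moves a_K by −0.125 × 24 = −3. Kestrel's best response falls — the actions are strategic substitutes.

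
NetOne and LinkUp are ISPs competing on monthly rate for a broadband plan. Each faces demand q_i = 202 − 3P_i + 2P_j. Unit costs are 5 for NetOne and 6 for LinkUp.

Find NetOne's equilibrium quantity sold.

148.3125

NetOne's profit: π = (P_{NetOne} − 5)(202 − 3P_{NetOne} + 2P_{LinkUp}).
∂π/∂P_{NetOne} = 217 − 6P_{NetOne} + 2P_{LinkUp} = 0 ⇒ P_{NetOne} = 217/6 + (1/3)P_{LinkUp}.
Similarly P_{LinkUp} = 110/3 + (1/3)P_{NetOne}.
Solving the two reaction functions simultaneously: (1 − (1/3)(1/3))P_{NetOne} = 217/6 + (1/3)·(110/3), so (8/9)P_{NetOne} = 871/18 and P_{NetOne} = 54.4375.
Then P_{LinkUp} = 110/3 + (1/3)·54.4375 = 54.8125.
q_{NetOne} = 202 − 3·54.4375 + 2·54.8125 = 148.3125.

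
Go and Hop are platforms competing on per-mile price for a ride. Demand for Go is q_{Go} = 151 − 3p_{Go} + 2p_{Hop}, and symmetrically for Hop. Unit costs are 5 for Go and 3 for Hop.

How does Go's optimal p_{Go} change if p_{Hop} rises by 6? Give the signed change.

2

Go's profit: π = (p_{Go} − 5)(151 − 3p_{Go} + 2p_{Hop}).
∂π/∂p_{Go} = 166 − 6p_{Go} + 2p_{Hop} = 0 ⇒ p_{Go} = 83/3 + (1/3)p_{Hop}.
The reaction-function slope is 1/3, so a 6-unit rise in p_{Hop} moves p_{Go} by 1/3 × 6 = 2. Go's best response rises — the actions are strategic complements.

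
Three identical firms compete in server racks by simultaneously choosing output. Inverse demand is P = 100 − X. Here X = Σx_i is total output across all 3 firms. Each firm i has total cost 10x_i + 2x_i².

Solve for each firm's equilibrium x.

11.25

A representative firm's profit is π_i = x_i(100 − X) − 10x_i − 2x_i², with X = x_i + Σ_{j≠i} x_j.
First-order condition: 90 − 6x_i − Σ_{j≠i} x_j = 0.
With identical firms, set every x_j = x: then 90 − 6x − 2x = 0, i.e. x = 90/8 = 11.25.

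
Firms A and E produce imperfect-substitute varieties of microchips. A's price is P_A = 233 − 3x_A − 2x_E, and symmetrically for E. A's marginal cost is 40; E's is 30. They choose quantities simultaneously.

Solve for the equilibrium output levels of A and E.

23.5, 26

Firm A's profit: π = x_A(233 − 3x_A − 2x_E) − 40x_A.
∂π/∂x_A = 193 − 6x_A − 2x_E = 0 ⇒ x_A = 193/6 − (1/3)x_E.
Similarly x_E = 203/6 − (1/3)x_A.
Plugging x_E into A's best response: x_A = 193/6 − (1/3)(203/6 − (1/3)x_A) ⇒ (8/9)x_A = 188/9, so x_A = 23.5.
Then x_E = 203/6 − (1/3)·23.5 = 26.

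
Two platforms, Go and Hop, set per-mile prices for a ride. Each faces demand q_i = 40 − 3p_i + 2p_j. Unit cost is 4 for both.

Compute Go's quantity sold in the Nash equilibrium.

Go's profit: π = (p_{Go} − 4)(40 − 3p_{Go} + 2p_{Hop}).
∂π/∂p_{Go} = 52 − 6p_{Go} + 2p_{Hop} = 0 ⇒ p_{Go} = 26/3 + (1/3)p_{Hop}.
The game is symmetric, so in equilibrium p_{Hop} = p_{Go}: the reaction function gives (2/3)p_{Go} = 26/3, hence p_{Go} = 13.
q_{Go} = 40 − 3·13 + 2·13 = 27.

27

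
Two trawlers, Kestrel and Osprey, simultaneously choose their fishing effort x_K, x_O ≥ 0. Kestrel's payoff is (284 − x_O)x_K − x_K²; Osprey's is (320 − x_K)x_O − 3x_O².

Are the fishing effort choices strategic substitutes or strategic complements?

Expanding Kestrel's payoff: 284x_K − x_Ox_K − x_K².
∂π/∂x_K = 284 − x_O − 2x_K = 0, so x_K = 142 − 0.5x_O.
The best-response slope dx_K/dx_O = −0.5 < 0: the reaction function is downward-sloping, so the choices are strategic substitutes.

strategic substitutes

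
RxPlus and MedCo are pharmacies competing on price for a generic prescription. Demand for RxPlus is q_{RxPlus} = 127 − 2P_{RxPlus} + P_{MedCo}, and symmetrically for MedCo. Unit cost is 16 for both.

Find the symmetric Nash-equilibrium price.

53

RxPlus's profit: π = (P_{RxPlus} − 16)(127 − 2P_{RxPlus} + P_{MedCo}).
∂π/∂P_{RxPlus} = 159 − 4P_{RxPlus} + P_{MedCo} = 0 ⇒ P_{RxPlus} = 39.75 + 0.25P_{MedCo}.
The game is symmetric, so in equilibrium P_{MedCo} = P_{RxPlus}: the reaction function gives 0.75P_{RxPlus} = 39.75, hence P_{RxPlus} = 53.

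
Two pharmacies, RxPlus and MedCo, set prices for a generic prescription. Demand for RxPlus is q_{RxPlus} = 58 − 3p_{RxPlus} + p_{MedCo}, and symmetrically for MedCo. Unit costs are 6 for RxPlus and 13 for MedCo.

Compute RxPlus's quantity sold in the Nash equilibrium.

RxPlus's profit: π = (p_{RxPlus} − 6)(58 − 3p_{RxPlus} + p_{MedCo}).
∂π/∂p_{RxPlus} = 76 − 6p_{RxPlus} + p_{MedCo} = 0 ⇒ p_{RxPlus} = 38/3 + (1/6)p_{MedCo}.
Similarly p_{MedCo} = 97/6 + (1/6)p_{RxPlus}.
Substituting the second reaction function into the first: p_{RxPlus} = 38/3 + (1/6)(97/6 + (1/6)p_{RxPlus}), which gives (35/36)p_{RxPlus} = 553/36 ⇒ p_{RxPlus} = 15.8.
Then p_{MedCo} = 97/6 + (1/6)·15.8 = 18.8.
q_{RxPlus} = 58 − 3·15.8 + 18.8 = 29.4.

29.4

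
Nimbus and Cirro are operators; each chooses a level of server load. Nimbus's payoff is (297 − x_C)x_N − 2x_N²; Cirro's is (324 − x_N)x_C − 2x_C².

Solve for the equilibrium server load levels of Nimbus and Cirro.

57.6, 66.6

Expanding Nimbus's payoff: 297x_N − x_Cx_N − 2x_N².
∂π/∂x_N = 297 − x_C − 4x_N = 0, so x_N = 74.25 − 0.25x_C.
Likewise for Cirro: x_C = 81 − 0.25x_N.
Plugging x_C into Nimbus's best response: x_N = 74.25 − 0.25(81 − 0.25x_N) ⇒ 0.9375x_N = 54, so x_N = 57.6.
Then x_C = 81 − 0.25·57.6 = 66.6.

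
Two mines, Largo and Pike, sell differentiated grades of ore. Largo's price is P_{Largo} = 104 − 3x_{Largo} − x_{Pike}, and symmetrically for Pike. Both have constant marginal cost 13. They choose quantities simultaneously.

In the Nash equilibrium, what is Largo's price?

52

Mine Largo's profit: π = x_{Largo}(104 − 3x_{Largo} − x_{Pike}) − 13x_{Largo}.
∂π/∂x_{Largo} = 91 − 6x_{Largo} − x_{Pike} = 0 ⇒ x_{Largo} = 91/6 − (1/6)x_{Pike}.
By symmetry x_{Pike} = x_{Largo}; substituting into the reaction function, (7/6)x_{Largo} = 91/6 and x_{Largo} = 13.
P_{Largo} = 104 − 3·13 − 13 = 52.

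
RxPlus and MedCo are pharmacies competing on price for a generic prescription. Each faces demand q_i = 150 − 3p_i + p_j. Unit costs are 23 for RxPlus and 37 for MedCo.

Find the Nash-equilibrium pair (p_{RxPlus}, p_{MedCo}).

45, 51

RxPlus's profit: π = (p_{RxPlus} − 23)(150 − 3p_{RxPlus} + p_{MedCo}).
∂π/∂p_{RxPlus} = 219 − 6p_{RxPlus} + p_{MedCo} = 0 ⇒ p_{RxPlus} = 36.5 + (1/6)p_{MedCo}.
Similarly p_{MedCo} = 43.5 + (1/6)p_{RxPlus}.
Substituting the second reaction function into the first: p_{RxPlus} = 36.5 + (1/6)(43.5 + (1/6)p_{RxPlus}), which gives (35/36)p_{RxPlus} = 43.75 ⇒ p_{RxPlus} = 45.
Then p_{MedCo} = 43.5 + (1/6)·45 = 51.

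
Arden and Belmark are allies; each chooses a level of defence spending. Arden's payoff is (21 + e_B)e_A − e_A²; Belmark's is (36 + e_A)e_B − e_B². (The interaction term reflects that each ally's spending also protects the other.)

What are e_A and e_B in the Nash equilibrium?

26, 31

Expanding Arden's payoff: 21e_A + e_Be_A − e_A².
∂π/∂e_A = 21 + e_B − 2e_A = 0, so e_A = 10.5 + 0.5e_B.
Likewise for Belmark: e_B = 18 + 0.5e_A.
Substituting the second reaction function into the first: e_A = 10.5 + 0.5(18 + 0.5e_A), which gives 0.75e_A = 19.5 ⇒ e_A = 26.
Then e_B = 18 + 0.5·26 = 31.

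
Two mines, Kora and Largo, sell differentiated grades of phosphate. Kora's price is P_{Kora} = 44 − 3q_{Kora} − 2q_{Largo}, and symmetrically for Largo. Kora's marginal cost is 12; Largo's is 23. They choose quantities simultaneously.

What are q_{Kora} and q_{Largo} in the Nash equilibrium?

Mine Kora's profit: π = q_{Kora}(44 − 3q_{Kora} − 2q_{Largo}) − 12q_{Kora}.
∂π/∂q_{Kora} = 32 − 6q_{Kora} − 2q_{Largo} = 0 ⇒ q_{Kora} = 16/3 − (1/3)q_{Largo}.
Similarly q_{Largo} = 3.5 − (1/3)q_{Kora}.
Substituting the second reaction function into the first: q_{Kora} = 16/3 − (1/3)(3.5 − (1/3)q_{Kora}), which gives (8/9)q_{Kora} = 25/6 ⇒ q_{Kora} = 4.6875.
Then q_{Largo} = 3.5 − (1/3)·4.6875 = 1.9375.

4.6875, 1.9375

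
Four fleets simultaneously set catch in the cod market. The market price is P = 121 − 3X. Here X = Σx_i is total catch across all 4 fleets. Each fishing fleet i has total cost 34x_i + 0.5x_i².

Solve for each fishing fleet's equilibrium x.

A representative fishing fleet's profit is π_i = x_i(121 − 3X) − 34x_i − 0.5x_i², with X = x_i + Σ_{j≠i} x_j.
First-order condition: 87 − 7x_i − 3Σ_{j≠i} x_j = 0.
Imposing symmetry (x_j = x for all j) turns Σ_{j≠i} x_j into 3x, so 87 = 16x and x = 5.4375.

5.4375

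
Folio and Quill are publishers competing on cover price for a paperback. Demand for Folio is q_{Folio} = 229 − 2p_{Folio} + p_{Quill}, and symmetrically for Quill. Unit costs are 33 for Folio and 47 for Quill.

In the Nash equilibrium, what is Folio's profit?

Folio's profit: π = (p_{Folio} − 33)(229 − 2p_{Folio} + p_{Quill}).
∂π/∂p_{Folio} = 295 − 4p_{Folio} + p_{Quill} = 0 ⇒ p_{Folio} = 73.75 + 0.25p_{Quill}.
Similarly p_{Quill} = 80.75 + 0.25p_{Folio}.
Solving the two reaction functions simultaneously: (1 − (0.25)(0.25))p_{Folio} = 73.75 + 0.25·80.75, so 0.9375p_{Folio} = 93.9375 and p_{Folio} = 100.2.
Then p_{Quill} = 80.75 + 0.25·100.2 = 105.8.
q_{Folio} = 229 − 2·100.2 + 105.8 = 134.4.
Profit = (100.2 − 33)·134.4 = 9031.68.

9031.68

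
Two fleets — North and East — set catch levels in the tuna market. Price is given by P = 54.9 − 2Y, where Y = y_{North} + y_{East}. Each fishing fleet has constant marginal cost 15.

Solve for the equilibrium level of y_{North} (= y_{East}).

Fishing fleet North's profit: π = y_{North}(54.9 − 2(y_{North} + y_{East})) − 15y_{North}.
∂π/∂y_{North} = 39.9 − 4y_{North} − 2y_{East} = 0, so y_{North} = 9.975 − 0.5y_{East}.
Setting y_{North} = y_{East} in the reaction function: y_{North} = 9.975 − 0.5y_{North}, so y_{North} = 9.975 / 1.5 = 6.65.

6.65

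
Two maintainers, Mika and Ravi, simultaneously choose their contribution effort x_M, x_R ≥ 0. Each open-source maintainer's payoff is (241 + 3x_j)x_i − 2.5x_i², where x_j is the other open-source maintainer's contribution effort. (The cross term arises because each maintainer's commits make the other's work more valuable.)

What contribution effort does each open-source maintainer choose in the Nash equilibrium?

120.5

Mika's payoff is (241 + 3x_R)x_M − 2.5x_M².
∂π/∂x_M = 241 + 3x_R − 5x_M = 0, so x_M = 48.2 + 0.6x_R.
The game is symmetric, so in equilibrium x_R = x_M: the reaction function gives 0.4x_M = 48.2, hence x_M = 120.5.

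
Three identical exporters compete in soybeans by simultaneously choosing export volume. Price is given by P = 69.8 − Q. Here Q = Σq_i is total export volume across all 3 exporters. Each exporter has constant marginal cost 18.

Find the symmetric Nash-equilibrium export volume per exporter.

A representative exporter's profit is π_i = q_i(69.8 − Q) − 18q_i, with Q = q_i + Σ_{j≠i} q_j.
First-order condition: 51.8 − 2q_i − Σ_{j≠i} q_j = 0.
In a symmetric equilibrium every exporter chooses the same q, so Σ_{j≠i} q_j = 2q. The condition becomes 51.8 − 4q = 0, giving q = 51.8/4 = 12.95.

12.95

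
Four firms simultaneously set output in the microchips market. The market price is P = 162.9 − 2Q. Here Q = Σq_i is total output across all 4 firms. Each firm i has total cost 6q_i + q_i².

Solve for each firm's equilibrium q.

A representative firm's profit is π_i = q_i(162.9 − 2Q) − 6q_i − q_i², with Q = q_i + Σ_{j≠i} q_j.
First-order condition: 156.9 − 6q_i − 2Σ_{j≠i} q_j = 0.
With identical firms, set every q_j = q: then 156.9 − 6q − 6q = 0, i.e. q = 156.9/12 = 13.075.

13.075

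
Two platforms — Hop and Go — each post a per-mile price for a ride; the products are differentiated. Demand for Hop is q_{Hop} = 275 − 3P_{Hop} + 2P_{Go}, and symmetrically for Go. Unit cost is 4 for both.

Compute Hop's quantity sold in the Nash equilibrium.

203.25

Hop's profit: π = (P_{Hop} − 4)(275 − 3P_{Hop} + 2P_{Go}).
∂π/∂P_{Hop} = 287 − 6P_{Hop} + 2P_{Go} = 0 ⇒ P_{Hop} = 287/6 + (1/3)P_{Go}.
The game is symmetric, so in equilibrium P_{Go} = P_{Hop}: the reaction function gives (2/3)P_{Hop} = 287/6, hence P_{Hop} = 71.75.
q_{Hop} = 275 − 3·71.75 + 2·71.75 = 203.25.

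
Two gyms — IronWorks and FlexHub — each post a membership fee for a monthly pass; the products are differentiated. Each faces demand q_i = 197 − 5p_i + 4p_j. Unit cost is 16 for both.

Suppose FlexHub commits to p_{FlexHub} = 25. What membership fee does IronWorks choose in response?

37.7

IronWorks's profit: π = (p_{IronWorks} − 16)(197 − 5p_{IronWorks} + 4p_{FlexHub}).
∂π/∂p_{IronWorks} = 277 − 10p_{IronWorks} + 4p_{FlexHub} = 0 ⇒ p_{IronWorks} = 27.7 + 0.4p_{FlexHub}.
At p_{FlexHub} = 25: p_{IronWorks} = 27.7 + 0.4·25 = 37.7.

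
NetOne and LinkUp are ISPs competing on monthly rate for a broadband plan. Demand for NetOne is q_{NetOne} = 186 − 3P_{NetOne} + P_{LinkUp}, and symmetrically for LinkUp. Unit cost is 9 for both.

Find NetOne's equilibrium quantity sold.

NetOne's profit: π = (P_{NetOne} − 9)(186 − 3P_{NetOne} + P_{LinkUp}).
∂π/∂P_{NetOne} = 213 − 6P_{NetOne} + P_{LinkUp} = 0 ⇒ P_{NetOne} = 35.5 + (1/6)P_{LinkUp}.
The game is symmetric, so in equilibrium P_{LinkUp} = P_{NetOne}: the reaction function gives (5/6)P_{NetOne} = 35.5, hence P_{NetOne} = 42.6.
q_{NetOne} = 186 − 3·42.6 + 42.6 = 100.8.

100.8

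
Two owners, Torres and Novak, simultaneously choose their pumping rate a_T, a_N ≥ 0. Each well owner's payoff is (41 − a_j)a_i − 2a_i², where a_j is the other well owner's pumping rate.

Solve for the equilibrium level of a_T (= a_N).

Torres's payoff is (41 − a_N)a_T − 2a_T².
∂π/∂a_T = 41 − a_N − 4a_T = 0, so a_T = 10.25 − 0.25a_N.
The game is symmetric, so in equilibrium a_N = a_T: the reaction function gives 1.25a_T = 10.25, hence a_T = 8.2.

8.2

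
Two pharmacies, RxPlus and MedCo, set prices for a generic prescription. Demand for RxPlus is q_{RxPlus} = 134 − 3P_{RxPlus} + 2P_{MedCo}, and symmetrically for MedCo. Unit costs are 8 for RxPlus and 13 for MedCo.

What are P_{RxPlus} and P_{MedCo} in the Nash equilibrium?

40.4375, 42.3125

RxPlus's profit: π = (P_{RxPlus} − 8)(134 − 3P_{RxPlus} + 2P_{MedCo}).
∂π/∂P_{RxPlus} = 158 − 6P_{RxPlus} + 2P_{MedCo} = 0 ⇒ P_{RxPlus} = 79/3 + (1/3)P_{MedCo}.
Similarly P_{MedCo} = 173/6 + (1/3)P_{RxPlus}.
Solving the two reaction functions simultaneously: (1 − (1/3)(1/3))P_{RxPlus} = 79/3 + (1/3)·(173/6), so (8/9)P_{RxPlus} = 647/18 and P_{RxPlus} = 40.4375.
Then P_{MedCo} = 173/6 + (1/3)·40.4375 = 42.3125.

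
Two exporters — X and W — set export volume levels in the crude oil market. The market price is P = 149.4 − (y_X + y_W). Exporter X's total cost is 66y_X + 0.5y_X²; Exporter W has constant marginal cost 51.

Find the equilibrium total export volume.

56.04

Exporter X's profit: π = y_X(149.4 − (y_X + y_W)) − 66y_X − 0.5y_X².
∂π/∂y_X = 83.4 − 3y_X − y_W = 0, so y_X = 27.8 − (1/3)y_W.
For W: ∂π/∂y_W = 98.4 − 2y_W − y_X = 0 ⇒ y_W = 49.2 − 0.5y_X.
Solving the two reaction functions simultaneously: (1 − (−1/3)(−0.5))y_X = 27.8 − (1/3)·49.2, so (5/6)y_X = 11.4 and y_X = 13.68.
Then y_W = 49.2 − 0.5·13.68 = 42.36.
Total export volume: 13.68 + 42.36 = 56.04.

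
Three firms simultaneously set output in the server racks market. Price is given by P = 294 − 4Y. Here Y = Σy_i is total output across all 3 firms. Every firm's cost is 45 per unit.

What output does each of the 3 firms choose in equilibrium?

15.5625

A representative firm's profit is π_i = y_i(294 − 4Y) − 45y_i, with Y = y_i + Σ_{j≠i} y_j.
First-order condition: 249 − 8y_i − 4Σ_{j≠i} y_j = 0.
With identical firms, set every y_j = y: then 249 − 8y − 8y = 0, i.e. y = 249/16 = 15.5625.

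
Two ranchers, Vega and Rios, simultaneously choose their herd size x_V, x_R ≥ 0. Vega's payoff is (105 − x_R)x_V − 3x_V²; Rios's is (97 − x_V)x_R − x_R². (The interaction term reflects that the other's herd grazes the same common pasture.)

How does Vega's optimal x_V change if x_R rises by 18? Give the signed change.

-3

Expanding Vega's payoff: 105x_V − x_Rx_V − 3x_V².
∂π/∂x_V = 105 − x_R − 6x_V = 0, so x_V = 17.5 − (1/6)x_R.
The reaction-function slope is −1/6, so an 18-unit rise in x_R moves x_V by −1/6 × 18 = −3. Vega's best response falls — the actions are strategic substitutes.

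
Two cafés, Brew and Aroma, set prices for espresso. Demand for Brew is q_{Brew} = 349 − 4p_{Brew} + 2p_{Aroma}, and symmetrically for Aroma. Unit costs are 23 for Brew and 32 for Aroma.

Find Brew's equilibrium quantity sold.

206.8

Brew's profit: π = (p_{Brew} − 23)(349 − 4p_{Brew} + 2p_{Aroma}).
∂π/∂p_{Brew} = 441 − 8p_{Brew} + 2p_{Aroma} = 0 ⇒ p_{Brew} = 55.125 + 0.25p_{Aroma}.
Similarly p_{Aroma} = 59.625 + 0.25p_{Brew}.
Solving the two reaction functions simultaneously: (1 − (0.25)(0.25))p_{Brew} = 55.125 + 0.25·59.625, so 0.9375p_{Brew} = 2241/32 and p_{Brew} = 74.7.
Then p_{Aroma} = 59.625 + 0.25·74.7 = 78.3.
q_{Brew} = 349 − 4·74.7 + 2·78.3 = 206.8.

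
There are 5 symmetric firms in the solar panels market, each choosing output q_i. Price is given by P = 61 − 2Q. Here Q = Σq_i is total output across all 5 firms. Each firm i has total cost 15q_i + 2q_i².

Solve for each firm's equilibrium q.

A representative firm's profit is π_i = q_i(61 − 2Q) − 15q_i − 2q_i², with Q = q_i + Σ_{j≠i} q_j.
First-order condition: 46 − 8q_i − 2Σ_{j≠i} q_j = 0.
With identical firms, set every q_j = q: then 46 − 8q − 8q = 0, i.e. q = 46/16 = 2.875.

2.875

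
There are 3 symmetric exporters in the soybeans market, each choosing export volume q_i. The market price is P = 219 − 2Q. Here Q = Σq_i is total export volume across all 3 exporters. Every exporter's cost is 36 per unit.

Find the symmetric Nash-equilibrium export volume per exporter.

A representative exporter's profit is π_i = q_i(219 − 2Q) − 36q_i, with Q = q_i + Σ_{j≠i} q_j.
First-order condition: 183 − 4q_i − 2Σ_{j≠i} q_j = 0.
Imposing symmetry (q_j = q for all j) turns Σ_{j≠i} q_j into 2q, so 183 = 8q and q = 22.875.

22.875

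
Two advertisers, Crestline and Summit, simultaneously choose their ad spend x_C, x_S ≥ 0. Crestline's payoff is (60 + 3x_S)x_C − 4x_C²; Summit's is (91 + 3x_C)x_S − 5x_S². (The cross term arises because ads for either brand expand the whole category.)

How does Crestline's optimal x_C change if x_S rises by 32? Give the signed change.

12

Expanding Crestline's payoff: 60x_C + 3x_Sx_C − 4x_C².
∂π/∂x_C = 60 + 3x_S − 8x_C = 0, so x_C = 7.5 + 0.375x_S.
The reaction-function slope is 0.375, so a 32-unit rise in x_S moves x_C by 0.375 × 32 = 12. Crestline's best response rises — the actions are strategic complements.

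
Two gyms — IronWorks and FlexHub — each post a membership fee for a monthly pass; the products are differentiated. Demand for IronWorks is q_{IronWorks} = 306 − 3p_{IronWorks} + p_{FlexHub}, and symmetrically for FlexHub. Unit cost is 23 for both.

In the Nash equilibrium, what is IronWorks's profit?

IronWorks's profit: π = (p_{IronWorks} − 23)(306 − 3p_{IronWorks} + p_{FlexHub}).
∂π/∂p_{IronWorks} = 375 − 6p_{IronWorks} + p_{FlexHub} = 0 ⇒ p_{IronWorks} = 62.5 + (1/6)p_{FlexHub}.
By symmetry p_{FlexHub} = p_{IronWorks}; substituting into the reaction function, (5/6)p_{IronWorks} = 62.5 and p_{IronWorks} = 75.
q_{IronWorks} = 306 − 3·75 + 75 = 156.
Profit = (75 − 23)·156 = 8112.

8112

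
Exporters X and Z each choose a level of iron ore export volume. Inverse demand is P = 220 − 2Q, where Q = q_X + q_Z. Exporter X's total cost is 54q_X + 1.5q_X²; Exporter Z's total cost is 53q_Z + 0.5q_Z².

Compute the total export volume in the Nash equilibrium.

43

Exporter X's profit: π = q_X(220 − 2(q_X + q_Z)) − 54q_X − 1.5q_X².
∂π/∂q_X = 166 − 7q_X − 2q_Z = 0, so q_X = 166/7 − (2/7)q_Z.
For Z: ∂π/∂q_Z = 167 − 5q_Z − 2q_X = 0 ⇒ q_Z = 33.4 − 0.4q_X.
Plugging q_Z into X's best response: q_X = 166/7 − (2/7)(33.4 − 0.4q_X) ⇒ (31/35)q_X = 496/35, so q_X = 16.
Then q_Z = 33.4 − 0.4·16 = 27.
Total export volume: 16 + 27 = 43.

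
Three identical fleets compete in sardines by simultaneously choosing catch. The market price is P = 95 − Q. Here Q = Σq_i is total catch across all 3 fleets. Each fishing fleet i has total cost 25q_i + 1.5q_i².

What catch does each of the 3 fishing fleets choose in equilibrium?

A representative fishing fleet's profit is π_i = q_i(95 − Q) − 25q_i − 1.5q_i², with Q = q_i + Σ_{j≠i} q_j.
First-order condition: 70 − 5q_i − Σ_{j≠i} q_j = 0.
In a symmetric equilibrium every fishing fleet chooses the same q, so Σ_{j≠i} q_j = 2q. The condition becomes 70 − 7q = 0, giving q = 70/7 = 10.

10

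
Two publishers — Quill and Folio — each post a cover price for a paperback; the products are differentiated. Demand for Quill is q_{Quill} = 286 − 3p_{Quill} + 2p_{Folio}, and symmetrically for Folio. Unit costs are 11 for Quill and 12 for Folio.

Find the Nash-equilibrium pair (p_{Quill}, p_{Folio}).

79.9375, 80.3125

Quill's profit: π = (p_{Quill} − 11)(286 − 3p_{Quill} + 2p_{Folio}).
∂π/∂p_{Quill} = 319 − 6p_{Quill} + 2p_{Folio} = 0 ⇒ p_{Quill} = 319/6 + (1/3)p_{Folio}.
Similarly p_{Folio} = 161/3 + (1/3)p_{Quill}.
Plugging p_{Folio} into Quill's best response: p_{Quill} = 319/6 + (1/3)(161/3 + (1/3)p_{Quill}) ⇒ (8/9)p_{Quill} = 1279/18, so p_{Quill} = 79.9375.
Then p_{Folio} = 161/3 + (1/3)·79.9375 = 80.3125.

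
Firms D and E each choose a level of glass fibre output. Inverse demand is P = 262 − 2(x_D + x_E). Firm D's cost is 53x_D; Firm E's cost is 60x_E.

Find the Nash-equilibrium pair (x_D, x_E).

Firm D's profit: π = x_D(262 − 2(x_D + x_E)) − 53x_D.
∂π/∂x_D = 209 − 4x_D − 2x_E = 0, so x_D = 52.25 − 0.5x_E.
By the same steps for E: x_E = 50.5 − 0.5x_D.
Plugging x_E into D's best response: x_D = 52.25 − 0.5(50.5 − 0.5x_D) ⇒ 0.75x_D = 27, so x_D = 36.
Then x_E = 50.5 − 0.5·36 = 32.5.

36, 32.5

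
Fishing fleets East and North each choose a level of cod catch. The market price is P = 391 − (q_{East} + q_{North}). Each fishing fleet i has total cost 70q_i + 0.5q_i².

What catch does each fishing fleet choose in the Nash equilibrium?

80.25

Fishing fleet East's profit: π = q_{East}(391 − (q_{East} + q_{North})) − 70q_{East} − 0.5q_{East}².
∂π/∂q_{East} = 321 − 3q_{East} − q_{North} = 0, so q_{East} = 107 − (1/3)q_{North}.
The game is symmetric, so in equilibrium q_{North} = q_{East}: the reaction function gives (4/3)q_{East} = 107, hence q_{East} = 80.25.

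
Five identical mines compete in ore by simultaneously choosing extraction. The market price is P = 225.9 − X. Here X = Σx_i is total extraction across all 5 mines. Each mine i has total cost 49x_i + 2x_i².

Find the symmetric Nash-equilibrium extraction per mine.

A representative mine's profit is π_i = x_i(225.9 − X) − 49x_i − 2x_i², with X = x_i + Σ_{j≠i} x_j.
First-order condition: 176.9 − 6x_i − Σ_{j≠i} x_j = 0.
Imposing symmetry (x_j = x for all j) turns Σ_{j≠i} x_j into 4x, so 176.9 = 10x and x = 17.69.

17.69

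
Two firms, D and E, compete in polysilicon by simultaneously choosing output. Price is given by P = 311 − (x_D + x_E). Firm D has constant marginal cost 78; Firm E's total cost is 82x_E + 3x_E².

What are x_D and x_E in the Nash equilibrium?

Firm D's profit: π = x_D(311 − (x_D + x_E)) − 78x_D.
∂π/∂x_D = 233 − 2x_D − x_E = 0, so x_D = 116.5 − 0.5x_E.
For E: ∂π/∂x_E = 229 − 8x_E − x_D = 0 ⇒ x_E = 28.625 − 0.125x_D.
Substituting the second reaction function into the first: x_D = 116.5 − 0.5(28.625 − 0.125x_D), which gives 0.9375x_D = 102.1875 ⇒ x_D = 109.
Then x_E = 28.625 − 0.125·109 = 15.

109, 15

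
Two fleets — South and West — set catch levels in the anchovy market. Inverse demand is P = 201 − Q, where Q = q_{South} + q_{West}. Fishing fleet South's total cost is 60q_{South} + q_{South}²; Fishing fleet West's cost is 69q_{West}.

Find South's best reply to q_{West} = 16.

31.25

Fishing fleet South's profit: π = q_{South}(201 − (q_{South} + q_{West})) − 60q_{South} − q_{South}².
∂π/∂q_{South} = 141 − 4q_{South} − q_{West} = 0, so q_{South} = 35.25 − 0.25q_{West}.
At q_{West} = 16: q_{South} = 35.25 − 0.25·16 = 31.25.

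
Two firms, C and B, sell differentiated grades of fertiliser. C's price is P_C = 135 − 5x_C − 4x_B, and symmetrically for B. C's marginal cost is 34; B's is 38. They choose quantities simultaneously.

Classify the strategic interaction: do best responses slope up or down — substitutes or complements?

strategic substitutes

Firm C's profit: π = x_C(135 − 5x_C − 4x_B) − 34x_C.
∂π/∂x_C = 101 − 10x_C − 4x_B = 0 ⇒ x_C = 10.1 − 0.4x_B.
The best-response slope dx_C/dx_B = −0.4 < 0: the reaction function is downward-sloping, so the choices are strategic substitutes.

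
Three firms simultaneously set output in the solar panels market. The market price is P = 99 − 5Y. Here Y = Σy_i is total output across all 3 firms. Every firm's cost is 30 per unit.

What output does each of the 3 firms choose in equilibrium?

A representative firm's profit is π_i = y_i(99 − 5Y) − 30y_i, with Y = y_i + Σ_{j≠i} y_j.
First-order condition: 69 − 10y_i − 5Σ_{j≠i} y_j = 0.
With identical firms, set every y_j = y: then 69 − 10y − 10y = 0, i.e. y = 69/20 = 3.45.

3.45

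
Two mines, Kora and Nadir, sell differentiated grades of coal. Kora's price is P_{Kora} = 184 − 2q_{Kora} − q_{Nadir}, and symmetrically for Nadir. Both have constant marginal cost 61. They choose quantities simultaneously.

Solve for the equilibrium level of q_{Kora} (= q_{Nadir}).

Mine Kora's profit: π = q_{Kora}(184 − 2q_{Kora} − q_{Nadir}) − 61q_{Kora}.
∂π/∂q_{Kora} = 123 − 4q_{Kora} − q_{Nadir} = 0 ⇒ q_{Kora} = 30.75 − 0.25q_{Nadir}.
Setting q_{Kora} = q_{Nadir} in the reaction function: q_{Kora} = 30.75 − 0.25q_{Kora}, so q_{Kora} = 30.75 / 1.25 = 24.6.

24.6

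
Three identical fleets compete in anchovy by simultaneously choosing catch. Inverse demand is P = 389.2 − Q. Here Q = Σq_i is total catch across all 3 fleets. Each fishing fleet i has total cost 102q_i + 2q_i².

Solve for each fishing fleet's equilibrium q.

35.9

A representative fishing fleet's profit is π_i = q_i(389.2 − Q) − 102q_i − 2q_i², with Q = q_i + Σ_{j≠i} q_j.
First-order condition: 287.2 − 6q_i − Σ_{j≠i} q_j = 0.
Imposing symmetry (q_j = q for all j) turns Σ_{j≠i} q_j into 2q, so 287.2 = 8q and q = 35.9.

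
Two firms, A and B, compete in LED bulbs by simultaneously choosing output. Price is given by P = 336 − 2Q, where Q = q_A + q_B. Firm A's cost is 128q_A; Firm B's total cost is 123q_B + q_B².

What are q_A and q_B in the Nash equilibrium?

Firm A's profit: π = q_A(336 − 2(q_A + q_B)) − 128q_A.
∂π/∂q_A = 208 − 4q_A − 2q_B = 0, so q_A = 52 − 0.5q_B.
For B: ∂π/∂q_B = 213 − 6q_B − 2q_A = 0 ⇒ q_B = 35.5 − (1/3)q_A.
Plugging q_B into A's best response: q_A = 52 − 0.5(35.5 − (1/3)q_A) ⇒ (5/6)q_A = 34.25, so q_A = 41.1.
Then q_B = 35.5 − (1/3)·41.1 = 21.8.

41.1, 21.8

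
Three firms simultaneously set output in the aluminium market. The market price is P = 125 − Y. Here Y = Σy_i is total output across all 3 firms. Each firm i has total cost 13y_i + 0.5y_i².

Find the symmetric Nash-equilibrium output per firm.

22.4

A representative firm's profit is π_i = y_i(125 − Y) − 13y_i − 0.5y_i², with Y = y_i + Σ_{j≠i} y_j.
First-order condition: 112 − 3y_i − Σ_{j≠i} y_j = 0.
In a symmetric equilibrium every firm chooses the same y, so Σ_{j≠i} y_j = 2y. The condition becomes 112 − 5y = 0, giving y = 112/5 = 22.4.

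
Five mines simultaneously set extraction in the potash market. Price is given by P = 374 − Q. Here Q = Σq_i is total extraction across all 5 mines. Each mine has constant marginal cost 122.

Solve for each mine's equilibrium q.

42

A representative mine's profit is π_i = q_i(374 − Q) − 122q_i, with Q = q_i + Σ_{j≠i} q_j.
First-order condition: 252 − 2q_i − Σ_{j≠i} q_j = 0.
In a symmetric equilibrium every mine chooses the same q, so Σ_{j≠i} q_j = 4q. The condition becomes 252 − 6q = 0, giving q = 252/6 = 42.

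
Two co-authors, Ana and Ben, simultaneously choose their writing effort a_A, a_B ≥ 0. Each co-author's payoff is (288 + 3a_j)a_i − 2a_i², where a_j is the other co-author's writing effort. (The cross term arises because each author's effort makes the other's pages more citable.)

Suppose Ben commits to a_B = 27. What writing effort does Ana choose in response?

Ana's payoff is (288 + 3a_B)a_A − 2a_A².
∂π/∂a_A = 288 + 3a_B − 4a_A = 0, so a_A = 72 + 0.75a_B.
At a_B = 27: a_A = 72 + 0.75·27 = 92.25.

92.25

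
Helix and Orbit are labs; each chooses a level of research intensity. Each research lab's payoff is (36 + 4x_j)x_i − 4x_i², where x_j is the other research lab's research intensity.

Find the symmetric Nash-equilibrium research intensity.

9

Helix's payoff is (36 + 4x_O)x_H − 4x_H².
∂π/∂x_H = 36 + 4x_O − 8x_H = 0, so x_H = 4.5 + 0.5x_O.
The game is symmetric, so in equilibrium x_O = x_H: the reaction function gives 0.5x_H = 4.5, hence x_H = 9.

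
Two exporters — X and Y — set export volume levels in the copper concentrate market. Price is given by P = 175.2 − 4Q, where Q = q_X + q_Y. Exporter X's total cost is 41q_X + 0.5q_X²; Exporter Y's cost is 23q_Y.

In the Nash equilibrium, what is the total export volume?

23.175

Exporter X's profit: π = q_X(175.2 − 4(q_X + q_Y)) − 41q_X − 0.5q_X².
∂π/∂q_X = 134.2 − 9q_X − 4q_Y = 0, so q_X = 671/45 − (4/9)q_Y.
For Y: ∂π/∂q_Y = 152.2 − 8q_Y − 4q_X = 0 ⇒ q_Y = 19.025 − 0.5q_X.
Substituting the second reaction function into the first: q_X = 671/45 − (4/9)(19.025 − 0.5q_X), which gives (7/9)q_X = 581/90 ⇒ q_X = 8.3.
Then q_Y = 19.025 − 0.5·8.3 = 14.875.
Total export volume: 8.3 + 14.875 = 23.175.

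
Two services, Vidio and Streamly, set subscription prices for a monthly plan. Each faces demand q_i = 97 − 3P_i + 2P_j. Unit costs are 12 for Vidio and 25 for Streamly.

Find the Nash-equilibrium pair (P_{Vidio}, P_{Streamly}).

35.6875, 40.5625

Vidio's profit: π = (P_{Vidio} − 12)(97 − 3P_{Vidio} + 2P_{Streamly}).
∂π/∂P_{Vidio} = 133 − 6P_{Vidio} + 2P_{Streamly} = 0 ⇒ P_{Vidio} = 133/6 + (1/3)P_{Streamly}.
Similarly P_{Streamly} = 86/3 + (1/3)P_{Vidio}.
Plugging P_{Streamly} into Vidio's best response: P_{Vidio} = 133/6 + (1/3)(86/3 + (1/3)P_{Vidio}) ⇒ (8/9)P_{Vidio} = 571/18, so P_{Vidio} = 35.6875.
Then P_{Streamly} = 86/3 + (1/3)·35.6875 = 40.5625.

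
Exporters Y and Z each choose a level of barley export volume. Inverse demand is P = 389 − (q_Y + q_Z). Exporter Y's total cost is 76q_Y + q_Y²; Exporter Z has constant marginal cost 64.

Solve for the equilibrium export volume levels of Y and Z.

43, 141

Exporter Y's profit: π = q_Y(389 − (q_Y + q_Z)) − 76q_Y − q_Y².
∂π/∂q_Y = 313 − 4q_Y − q_Z = 0, so q_Y = 78.25 − 0.25q_Z.
For Z: ∂π/∂q_Z = 325 − 2q_Z − q_Y = 0 ⇒ q_Z = 162.5 − 0.5q_Y.
Solving the two reaction functions simultaneously: (1 − (−0.25)(−0.5))q_Y = 78.25 − 0.25·162.5, so 0.875q_Y = 37.625 and q_Y = 43.
Then q_Z = 162.5 − 0.5·43 = 141.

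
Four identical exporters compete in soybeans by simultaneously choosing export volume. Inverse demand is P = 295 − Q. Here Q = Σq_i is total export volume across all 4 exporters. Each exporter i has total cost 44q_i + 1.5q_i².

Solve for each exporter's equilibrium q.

31.375

A representative exporter's profit is π_i = q_i(295 − Q) − 44q_i − 1.5q_i², with Q = q_i + Σ_{j≠i} q_j.
First-order condition: 251 − 5q_i − Σ_{j≠i} q_j = 0.
With identical exporters, set every q_j = q: then 251 − 5q − 3q = 0, i.e. q = 251/8 = 31.375.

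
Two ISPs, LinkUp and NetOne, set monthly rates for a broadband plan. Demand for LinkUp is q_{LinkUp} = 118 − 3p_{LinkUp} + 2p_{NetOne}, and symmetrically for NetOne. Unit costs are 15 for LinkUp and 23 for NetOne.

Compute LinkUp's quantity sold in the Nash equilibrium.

81.75

LinkUp's profit: π = (p_{LinkUp} − 15)(118 − 3p_{LinkUp} + 2p_{NetOne}).
∂π/∂p_{LinkUp} = 163 − 6p_{LinkUp} + 2p_{NetOne} = 0 ⇒ p_{LinkUp} = 163/6 + (1/3)p_{NetOne}.
Similarly p_{NetOne} = 187/6 + (1/3)p_{LinkUp}.
Solving the two reaction functions simultaneously: (1 − (1/3)(1/3))p_{LinkUp} = 163/6 + (1/3)·(187/6), so (8/9)p_{LinkUp} = 338/9 and p_{LinkUp} = 42.25.
Then p_{NetOne} = 187/6 + (1/3)·42.25 = 45.25.
q_{LinkUp} = 118 − 3·42.25 + 2·45.25 = 81.75.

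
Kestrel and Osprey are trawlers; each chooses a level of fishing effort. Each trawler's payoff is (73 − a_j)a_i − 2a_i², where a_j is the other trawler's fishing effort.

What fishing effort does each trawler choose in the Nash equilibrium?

Kestrel's payoff is (73 − a_O)a_K − 2a_K².
∂π/∂a_K = 73 − a_O − 4a_K = 0, so a_K = 18.25 − 0.25a_O.
Setting a_K = a_O in the reaction function: a_K = 18.25 − 0.25a_K, so a_K = 18.25 / 1.25 = 14.6.

14.6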